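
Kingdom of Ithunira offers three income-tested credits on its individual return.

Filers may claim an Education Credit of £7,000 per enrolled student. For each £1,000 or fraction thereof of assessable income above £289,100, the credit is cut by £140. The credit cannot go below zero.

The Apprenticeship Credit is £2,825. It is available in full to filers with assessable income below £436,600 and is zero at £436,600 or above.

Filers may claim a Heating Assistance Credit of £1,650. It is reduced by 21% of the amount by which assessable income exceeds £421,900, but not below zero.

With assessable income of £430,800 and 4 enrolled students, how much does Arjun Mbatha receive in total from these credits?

Education Credit: base = 4 × £7,000 = £28,000. income exceeds £289,100 by £141,700, which is 142 full-or-partial £1,000 increments; reduction = 142 × £140 = £19,880, leaving £8,120.
Apprenticeship Credit: £430,800 is below the £436,600 cutoff, so the full £2,825 applies.
Heating Assistance Credit: 21% of the £8,900 excess over £421,900 is £1,869 ≥ base, so the credit is £0.
Total: £8,120 + £2,825 + £0 = £10,945.

£10,945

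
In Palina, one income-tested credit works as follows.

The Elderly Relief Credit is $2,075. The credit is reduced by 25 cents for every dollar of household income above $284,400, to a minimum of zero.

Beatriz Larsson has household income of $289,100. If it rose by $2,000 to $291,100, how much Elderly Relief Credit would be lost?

At $289,100 — 25% of the $4,700 excess over $284,400 is $1,175; credit = $2,075 − $1,175 = $900.
At $291,100 — 25% of the $6,700 excess over $284,400 is $1,675; credit = $2,075 − $1,675 = $400.
Lost: $900 − $400 = $500.

$500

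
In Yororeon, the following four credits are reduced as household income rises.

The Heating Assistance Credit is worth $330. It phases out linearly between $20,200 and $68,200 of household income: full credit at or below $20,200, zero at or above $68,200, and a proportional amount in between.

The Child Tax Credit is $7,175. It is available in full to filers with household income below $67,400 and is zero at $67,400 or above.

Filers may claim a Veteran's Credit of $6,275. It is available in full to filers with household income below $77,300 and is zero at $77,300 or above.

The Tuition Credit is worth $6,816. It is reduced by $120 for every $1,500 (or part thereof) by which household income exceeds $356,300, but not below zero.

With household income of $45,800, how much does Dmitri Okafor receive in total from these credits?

$20,420

Heating Assistance Credit: $45,800 is $25,600 into a $48,000 phase-out range, leaving 22,400/48,000 of the credit: $330 × 22,400/48,000 = $154.
Child Tax Credit: $45,800 is below the $67,400 cutoff, so the full $7,175 applies.
Veteran's Credit: $45,800 is below the $77,300 cutoff, so the full $6,275 applies.
Tuition Credit: $45,800 is at or below the $356,300 threshold, so the full $6,816 applies.
Total: $154 + $7,175 + $6,275 + $6,816 = $20,420.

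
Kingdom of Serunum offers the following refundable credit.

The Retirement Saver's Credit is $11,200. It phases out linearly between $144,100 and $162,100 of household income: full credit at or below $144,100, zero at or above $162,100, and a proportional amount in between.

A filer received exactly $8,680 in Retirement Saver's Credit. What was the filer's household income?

$148,150

$8,680 is 8,680/11,200 of the full $11,200, so 2,520/11,200 of the $18,000 range has been used: income = $144,100 + $18,000 × 2,520/11,200 = $148,150.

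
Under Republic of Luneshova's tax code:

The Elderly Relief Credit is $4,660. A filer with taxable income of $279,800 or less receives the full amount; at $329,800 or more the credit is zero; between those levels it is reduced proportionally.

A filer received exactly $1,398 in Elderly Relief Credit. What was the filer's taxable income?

$314,800

$1,398 is 1,398/4,660 of the full $4,660, so 3,262/4,660 of the $50,000 range has been used: income = $279,800 + $50,000 × 3,262/4,660 = $314,800.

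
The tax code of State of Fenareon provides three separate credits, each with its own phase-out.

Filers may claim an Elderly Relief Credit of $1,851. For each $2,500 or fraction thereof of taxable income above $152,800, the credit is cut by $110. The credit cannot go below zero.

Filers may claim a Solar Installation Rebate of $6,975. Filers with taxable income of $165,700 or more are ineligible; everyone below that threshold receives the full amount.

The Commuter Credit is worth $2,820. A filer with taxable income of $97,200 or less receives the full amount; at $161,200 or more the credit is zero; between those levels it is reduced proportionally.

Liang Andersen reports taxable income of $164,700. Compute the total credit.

Elderly Relief Credit: income exceeds $152,800 by $11,900, which is 5 full-or-partial $2,500 increments; reduction = 5 × $110 = $550, leaving $1,301.
Solar Installation Rebate: $164,700 is below the $165,700 cutoff, so the full $6,975 applies.
Commuter Credit: $164,700 is at or above $161,200, so the credit is $0.
Total: $1,301 + $6,975 + $0 = $8,276.

$8,276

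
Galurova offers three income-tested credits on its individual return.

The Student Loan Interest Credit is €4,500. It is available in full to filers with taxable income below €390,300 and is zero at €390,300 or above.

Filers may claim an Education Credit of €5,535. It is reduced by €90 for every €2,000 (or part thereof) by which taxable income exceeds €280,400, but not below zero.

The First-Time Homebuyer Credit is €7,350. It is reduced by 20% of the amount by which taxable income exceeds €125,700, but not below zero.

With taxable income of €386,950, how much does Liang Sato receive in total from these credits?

€5,175

Student Loan Interest Credit: €386,950 is below the €390,300 cutoff, so the full €4,500 applies.
Education Credit: income exceeds €280,400 by €106,550, which is 54 full-or-partial €2,000 increments; reduction = 54 × €90 = €4,860, leaving €675.
First-Time Homebuyer Credit: 20% of the €261,250 excess over €125,700 is €52,250 ≥ base, so the credit is €0.
Total: €4,500 + €675 + €0 = €5,175.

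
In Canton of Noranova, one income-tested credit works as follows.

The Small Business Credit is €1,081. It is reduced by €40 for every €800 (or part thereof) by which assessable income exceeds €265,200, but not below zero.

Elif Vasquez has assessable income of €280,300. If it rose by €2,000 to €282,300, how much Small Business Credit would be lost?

€120

At €280,300 — income exceeds €265,200 by €15,100, which is 19 full-or-partial €800 increments; reduction = 19 × €40 = €760, leaving €321.
At €282,300 — income exceeds €265,200 by €17,100, which is 22 full-or-partial €800 increments; reduction = 22 × €40 = €880, leaving €201.
Lost: €321 − €201 = €120.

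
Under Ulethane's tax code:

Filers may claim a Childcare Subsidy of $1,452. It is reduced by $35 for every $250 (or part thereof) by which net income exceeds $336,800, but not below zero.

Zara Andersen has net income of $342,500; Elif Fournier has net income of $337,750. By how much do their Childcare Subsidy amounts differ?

$665

Zara ($342,500): Childcare Subsidy: income exceeds $336,800 by $5,700, which is 23 full-or-partial $250 increments; reduction = 23 × $35 = $805, leaving $647.
Elif ($337,750): Childcare Subsidy: income exceeds $336,800 by $950, which is 4 full-or-partial $250 increments; reduction = 4 × $35 = $140, leaving $1,312.
Difference: |$647 − $1,312| = $665.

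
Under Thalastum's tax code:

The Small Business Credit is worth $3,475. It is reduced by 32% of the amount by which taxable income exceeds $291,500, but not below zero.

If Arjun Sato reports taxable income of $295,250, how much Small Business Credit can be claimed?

$2,275

Small Business Credit: 32% of the $3,750 excess over $291,500 is $1,200; credit = $3,475 − $1,200 = $2,275.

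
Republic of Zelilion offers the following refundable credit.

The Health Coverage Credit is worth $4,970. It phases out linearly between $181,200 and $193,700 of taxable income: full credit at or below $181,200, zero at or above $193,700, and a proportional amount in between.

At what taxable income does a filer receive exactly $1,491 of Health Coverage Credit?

$189,950

$1,491 is 1,491/4,970 of the full $4,970, so 3,479/4,970 of the $12,500 range has been used: income = $181,200 + $12,500 × 3,479/4,970 = $189,950.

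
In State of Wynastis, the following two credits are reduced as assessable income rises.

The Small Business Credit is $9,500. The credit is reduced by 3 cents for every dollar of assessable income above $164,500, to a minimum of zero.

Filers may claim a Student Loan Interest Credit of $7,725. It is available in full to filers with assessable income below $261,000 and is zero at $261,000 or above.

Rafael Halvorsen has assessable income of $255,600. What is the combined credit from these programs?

Small Business Credit: 3% of the $91,100 excess over $164,500 is $2,733; credit = $9,500 − $2,733 = $6,767.
Student Loan Interest Credit: $255,600 is below the $261,000 cutoff, so the full $7,725 applies.
Total: $6,767 + $7,725 = $14,492.

$14,492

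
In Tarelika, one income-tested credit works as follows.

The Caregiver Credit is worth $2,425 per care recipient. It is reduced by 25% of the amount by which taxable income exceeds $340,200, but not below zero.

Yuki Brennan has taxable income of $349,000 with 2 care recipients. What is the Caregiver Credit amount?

Caregiver Credit: base = 2 × $2,425 = $4,850. 25% of the $8,800 excess over $340,200 is $2,200; credit = $4,850 − $2,200 = $2,650.

$2,650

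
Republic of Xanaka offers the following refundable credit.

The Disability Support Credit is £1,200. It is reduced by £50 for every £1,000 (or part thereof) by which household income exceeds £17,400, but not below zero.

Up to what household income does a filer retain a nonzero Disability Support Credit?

£40,400

After 23 increments the reduction is 23 × £50 = £1,150, leaving £50; one more increment wipes it out. Increment 23 ends at excess 23 × £1,000 = £23,000, so the highest qualifying income is £17,400 + £23,000 = £40,400.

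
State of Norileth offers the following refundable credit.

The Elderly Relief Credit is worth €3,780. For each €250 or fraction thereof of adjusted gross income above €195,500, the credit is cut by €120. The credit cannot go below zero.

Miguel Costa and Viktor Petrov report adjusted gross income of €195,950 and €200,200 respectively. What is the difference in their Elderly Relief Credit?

Miguel (€195,950): Elderly Relief Credit: income exceeds €195,500 by €450, which is 2 full-or-partial €250 increments; reduction = 2 × €120 = €240, leaving €3,540.
Viktor (€200,200): Elderly Relief Credit: income exceeds €195,500 by €4,700, which is 19 full-or-partial €250 increments; reduction = 19 × €120 = €2,280, leaving €1,500.
Difference: |€3,540 − €1,500| = €2,040.

€2,040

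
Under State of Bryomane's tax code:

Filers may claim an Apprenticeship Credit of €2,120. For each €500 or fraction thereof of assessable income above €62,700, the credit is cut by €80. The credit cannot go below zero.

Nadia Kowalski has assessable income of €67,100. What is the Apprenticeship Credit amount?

Apprenticeship Credit: income exceeds €62,700 by €4,400, which is 9 full-or-partial €500 increments; reduction = 9 × €80 = €720, leaving €1,400.

€1,400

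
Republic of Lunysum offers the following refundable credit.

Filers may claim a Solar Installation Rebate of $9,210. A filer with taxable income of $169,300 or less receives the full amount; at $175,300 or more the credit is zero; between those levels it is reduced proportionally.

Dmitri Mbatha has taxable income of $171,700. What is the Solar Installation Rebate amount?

Solar Installation Rebate: $171,700 is $2,400 into a $6,000 phase-out range, leaving 3,600/6,000 of the credit: $9,210 × 3,600/6,000 = $5,526.

$5,526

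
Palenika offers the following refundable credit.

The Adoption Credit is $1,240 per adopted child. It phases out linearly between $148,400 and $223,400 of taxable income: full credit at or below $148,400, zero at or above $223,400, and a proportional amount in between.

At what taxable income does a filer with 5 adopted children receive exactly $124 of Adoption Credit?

$221,900

Full credit = 5 × $1,240 = $6,200.
$124 is 124/6,200 of the full $6,200, so 6,076/6,200 of the $75,000 range has been used: income = $148,400 + $75,000 × 6,076/6,200 = $221,900.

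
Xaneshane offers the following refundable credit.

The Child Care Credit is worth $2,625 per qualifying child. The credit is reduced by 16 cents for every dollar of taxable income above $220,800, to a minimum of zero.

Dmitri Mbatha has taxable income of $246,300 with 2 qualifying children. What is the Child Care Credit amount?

Child Care Credit: base = 2 × $2,625 = $5,250. 16% of the $25,500 excess over $220,800 is $4,080; credit = $5,250 − $4,080 = $1,170.

$1,170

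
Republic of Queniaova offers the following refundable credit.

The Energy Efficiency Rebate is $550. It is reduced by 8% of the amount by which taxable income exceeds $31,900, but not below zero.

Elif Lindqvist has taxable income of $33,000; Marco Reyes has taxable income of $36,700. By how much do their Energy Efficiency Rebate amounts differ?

$296

Elif ($33,000): Energy Efficiency Rebate: 8% of the $1,100 excess over $31,900 is $88; credit = $550 − $88 = $462.
Marco ($36,700): Energy Efficiency Rebate: 8% of the $4,800 excess over $31,900 is $384; credit = $550 − $384 = $166.
Difference: |$462 − $166| = $296.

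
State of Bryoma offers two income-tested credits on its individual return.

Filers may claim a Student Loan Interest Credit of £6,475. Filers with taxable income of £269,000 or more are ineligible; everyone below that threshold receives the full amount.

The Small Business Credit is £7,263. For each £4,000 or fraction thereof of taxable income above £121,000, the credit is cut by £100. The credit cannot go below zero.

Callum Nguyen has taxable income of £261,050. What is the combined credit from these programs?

£10,138

Student Loan Interest Credit: £261,050 is below the £269,000 cutoff, so the full £6,475 applies.
Small Business Credit: income exceeds £121,000 by £140,050, which is 36 full-or-partial £4,000 increments; reduction = 36 × £100 = £3,600, leaving £3,663.
Total: £6,475 + £3,663 = £10,138.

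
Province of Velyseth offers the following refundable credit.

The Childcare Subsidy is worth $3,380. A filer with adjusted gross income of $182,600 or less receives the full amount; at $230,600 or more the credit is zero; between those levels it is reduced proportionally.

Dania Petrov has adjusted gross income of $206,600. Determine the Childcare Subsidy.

Childcare Subsidy: $206,600 is $24,000 into a $48,000 phase-out range, leaving 24,000/48,000 of the credit: $3,380 × 24,000/48,000 = $1,690.

$1,690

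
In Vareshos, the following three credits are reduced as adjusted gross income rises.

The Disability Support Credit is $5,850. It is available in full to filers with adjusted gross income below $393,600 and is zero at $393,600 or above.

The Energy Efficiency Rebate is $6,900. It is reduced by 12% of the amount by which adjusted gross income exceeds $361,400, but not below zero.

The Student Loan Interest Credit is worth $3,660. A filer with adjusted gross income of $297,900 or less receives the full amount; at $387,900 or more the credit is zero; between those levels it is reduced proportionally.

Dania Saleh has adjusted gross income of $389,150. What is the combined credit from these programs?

$9,420

Disability Support Credit: $389,150 is below the $393,600 cutoff, so the full $5,850 applies.
Energy Efficiency Rebate: 12% of the $27,750 excess over $361,400 is $3,330; credit = $6,900 − $3,330 = $3,570.
Student Loan Interest Credit: $389,150 is at or above $387,900, so the credit is $0.
Total: $5,850 + $3,570 + $0 = $9,420.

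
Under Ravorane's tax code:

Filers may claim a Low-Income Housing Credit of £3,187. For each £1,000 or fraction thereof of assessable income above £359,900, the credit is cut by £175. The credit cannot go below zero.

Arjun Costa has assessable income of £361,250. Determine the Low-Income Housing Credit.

Low-Income Housing Credit: income exceeds £359,900 by £1,350, which is 2 full-or-partial £1,000 increments; reduction = 2 × £175 = £350, leaving £2,837.

£2,837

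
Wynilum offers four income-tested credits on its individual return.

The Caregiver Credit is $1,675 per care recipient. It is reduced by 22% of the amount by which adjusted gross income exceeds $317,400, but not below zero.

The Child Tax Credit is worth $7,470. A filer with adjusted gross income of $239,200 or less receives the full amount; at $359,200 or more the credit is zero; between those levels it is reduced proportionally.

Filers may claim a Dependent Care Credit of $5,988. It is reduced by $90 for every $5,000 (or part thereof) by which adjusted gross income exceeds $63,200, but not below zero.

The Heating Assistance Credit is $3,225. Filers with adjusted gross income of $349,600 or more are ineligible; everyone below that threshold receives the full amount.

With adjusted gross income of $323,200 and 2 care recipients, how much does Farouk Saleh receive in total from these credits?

$8,848

Caregiver Credit: base = 2 × $1,675 = $3,350. 22% of the $5,800 excess over $317,400 is $1,276; credit = $3,350 − $1,276 = $2,074.
Child Tax Credit: $323,200 is $84,000 into a $120,000 phase-out range, leaving 36,000/120,000 of the credit: $7,470 × 36,000/120,000 = $2,241.
Dependent Care Credit: income exceeds $63,200 by $260,000, which is 52 full-or-partial $5,000 increments; reduction = 52 × $90 = $4,680, leaving $1,308.
Heating Assistance Credit: $323,200 is below the $349,600 cutoff, so the full $3,225 applies.
Total: $2,074 + $2,241 + $1,308 + $3,225 = $8,848.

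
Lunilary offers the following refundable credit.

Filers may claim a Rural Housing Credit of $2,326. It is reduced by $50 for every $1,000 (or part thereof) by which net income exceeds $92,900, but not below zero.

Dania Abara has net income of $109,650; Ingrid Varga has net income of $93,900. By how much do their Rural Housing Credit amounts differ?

Dania ($109,650): Rural Housing Credit: income exceeds $92,900 by $16,750, which is 17 full-or-partial $1,000 increments; reduction = 17 × $50 = $850, leaving $1,476.
Ingrid ($93,900): Rural Housing Credit: income exceeds $92,900 by $1,000, which is 1 full-or-partial $1,000 increment; reduction = 1 × $50 = $50, leaving $2,276.
Difference: |$1,476 − $2,276| = $800.

$800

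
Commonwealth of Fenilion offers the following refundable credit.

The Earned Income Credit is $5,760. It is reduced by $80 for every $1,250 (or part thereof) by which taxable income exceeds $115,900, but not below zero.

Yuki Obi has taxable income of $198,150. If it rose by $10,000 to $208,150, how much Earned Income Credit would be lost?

At $198,150 — income exceeds $115,900 by $82,250, which is 66 full-or-partial $1,250 increments; reduction = 66 × $80 = $5,280, leaving $480.
At $208,150 — income exceeds $115,900 by $92,250 → 74 increments × $80 = $5,920 ≥ base, so the credit is $0.
Lost: $480 − $0 = $480.

$480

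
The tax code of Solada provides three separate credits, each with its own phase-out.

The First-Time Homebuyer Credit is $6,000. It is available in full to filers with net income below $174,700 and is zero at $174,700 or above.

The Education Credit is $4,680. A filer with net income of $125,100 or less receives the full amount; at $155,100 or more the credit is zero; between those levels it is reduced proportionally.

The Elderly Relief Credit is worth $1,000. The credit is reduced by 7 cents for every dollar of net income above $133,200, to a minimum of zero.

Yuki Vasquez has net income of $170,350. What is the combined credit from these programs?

$6,000

First-Time Homebuyer Credit: $170,350 is below the $174,700 cutoff, so the full $6,000 applies.
Education Credit: $170,350 is at or above $155,100, so the credit is $0.
Elderly Relief Credit: 7% of the $37,150 excess over $133,200 is $2,600.50 ≥ base, so the credit is $0.
Total: $6,000 + $0 + $0 = $6,000.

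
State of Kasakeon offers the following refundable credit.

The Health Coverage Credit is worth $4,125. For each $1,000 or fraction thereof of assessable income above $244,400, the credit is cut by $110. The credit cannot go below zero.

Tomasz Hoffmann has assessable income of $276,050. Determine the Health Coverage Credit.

$605

Health Coverage Credit: income exceeds $244,400 by $31,650, which is 32 full-or-partial $1,000 increments; reduction = 32 × $110 = $3,520, leaving $605.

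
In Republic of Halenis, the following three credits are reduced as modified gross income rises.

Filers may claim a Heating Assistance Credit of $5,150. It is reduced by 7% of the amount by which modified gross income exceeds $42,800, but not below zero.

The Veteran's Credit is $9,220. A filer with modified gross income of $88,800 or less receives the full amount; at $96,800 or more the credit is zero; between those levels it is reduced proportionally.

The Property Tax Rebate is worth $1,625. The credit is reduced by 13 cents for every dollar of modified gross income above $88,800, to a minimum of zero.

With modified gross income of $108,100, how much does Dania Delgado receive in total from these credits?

Heating Assistance Credit: 7% of the $65,300 excess over $42,800 is $4,571; credit = $5,150 − $4,571 = $579.
Veteran's Credit: $108,100 is at or above $96,800, so the credit is $0.
Property Tax Rebate: 13% of the $19,300 excess over $88,800 is $2,509 ≥ base, so the credit is $0.
Total: $579 + $0 + $0 = $579.

$579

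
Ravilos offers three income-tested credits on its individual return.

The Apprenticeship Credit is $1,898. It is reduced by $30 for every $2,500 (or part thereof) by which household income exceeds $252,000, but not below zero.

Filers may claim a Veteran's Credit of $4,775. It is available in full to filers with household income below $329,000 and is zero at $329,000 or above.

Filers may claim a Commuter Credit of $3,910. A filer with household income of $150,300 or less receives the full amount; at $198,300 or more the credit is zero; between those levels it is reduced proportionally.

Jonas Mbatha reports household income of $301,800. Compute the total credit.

Apprenticeship Credit: income exceeds $252,000 by $49,800, which is 20 full-or-partial $2,500 increments; reduction = 20 × $30 = $600, leaving $1,298.
Veteran's Credit: $301,800 is below the $329,000 cutoff, so the full $4,775 applies.
Commuter Credit: $301,800 is at or above $198,300, so the credit is $0.
Total: $1,298 + $4,775 + $0 = $6,073.

$6,073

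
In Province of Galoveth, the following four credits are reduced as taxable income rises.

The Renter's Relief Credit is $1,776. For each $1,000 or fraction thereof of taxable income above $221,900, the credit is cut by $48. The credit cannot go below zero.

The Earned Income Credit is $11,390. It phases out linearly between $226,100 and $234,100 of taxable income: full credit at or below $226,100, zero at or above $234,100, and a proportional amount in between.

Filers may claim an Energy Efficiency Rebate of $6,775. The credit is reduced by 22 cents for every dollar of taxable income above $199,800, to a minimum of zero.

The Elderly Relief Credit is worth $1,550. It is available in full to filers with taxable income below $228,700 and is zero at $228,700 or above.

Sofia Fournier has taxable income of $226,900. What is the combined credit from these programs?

$14,150

Renter's Relief Credit: income exceeds $221,900 by $5,000, which is 5 full-or-partial $1,000 increments; reduction = 5 × $48 = $240, leaving $1,536.
Earned Income Credit: $226,900 is $800 into a $8,000 phase-out range, leaving 7,200/8,000 of the credit: $11,390 × 7,200/8,000 = $10,251.
Energy Efficiency Rebate: 22% of the $27,100 excess over $199,800 is $5,962; credit = $6,775 − $5,962 = $813.
Elderly Relief Credit: $226,900 is below the $228,700 cutoff, so the full $1,550 applies.
Total: $1,536 + $10,251 + $813 + $1,550 = $14,150.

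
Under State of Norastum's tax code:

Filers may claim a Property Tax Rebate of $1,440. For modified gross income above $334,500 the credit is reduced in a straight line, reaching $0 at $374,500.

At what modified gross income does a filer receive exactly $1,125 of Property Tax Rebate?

$343,250

$1,125 is 1,125/1,440 of the full $1,440, so 315/1,440 of the $40,000 range has been used: income = $334,500 + $40,000 × 315/1,440 = $343,250.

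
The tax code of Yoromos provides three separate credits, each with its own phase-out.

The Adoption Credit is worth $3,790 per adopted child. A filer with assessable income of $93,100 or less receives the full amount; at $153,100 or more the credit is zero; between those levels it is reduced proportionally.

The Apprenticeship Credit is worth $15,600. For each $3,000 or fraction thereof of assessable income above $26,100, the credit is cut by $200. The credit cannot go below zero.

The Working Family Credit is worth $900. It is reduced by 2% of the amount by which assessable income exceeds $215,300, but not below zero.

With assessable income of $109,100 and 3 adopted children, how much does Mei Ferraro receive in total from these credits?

Adoption Credit: base = 3 × $3,790 = $11,370. $109,100 is $16,000 into a $60,000 phase-out range, leaving 44,000/60,000 of the credit: $11,370 × 44,000/60,000 = $8,338.
Apprenticeship Credit: income exceeds $26,100 by $83,000, which is 28 full-or-partial $3,000 increments; reduction = 28 × $200 = $5,600, leaving $10,000.
Working Family Credit: $109,100 is at or below the $215,300 threshold, so the full $900 applies.
Total: $8,338 + $10,000 + $900 = $19,238.

$19,238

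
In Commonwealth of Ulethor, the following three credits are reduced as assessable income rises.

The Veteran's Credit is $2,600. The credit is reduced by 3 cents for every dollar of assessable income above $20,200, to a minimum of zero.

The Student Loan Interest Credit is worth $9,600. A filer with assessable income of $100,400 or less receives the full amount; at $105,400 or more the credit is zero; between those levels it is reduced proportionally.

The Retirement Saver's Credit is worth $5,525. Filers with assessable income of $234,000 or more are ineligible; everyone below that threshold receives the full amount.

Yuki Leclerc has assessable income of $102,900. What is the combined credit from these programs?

$10,444

Veteran's Credit: 3% of the $82,700 excess over $20,200 is $2,481; credit = $2,600 − $2,481 = $119.
Student Loan Interest Credit: $102,900 is $2,500 into a $5,000 phase-out range, leaving 2,500/5,000 of the credit: $9,600 × 2,500/5,000 = $4,800.
Retirement Saver's Credit: $102,900 is below the $234,000 cutoff, so the full $5,525 applies.
Total: $119 + $4,800 + $5,525 = $10,444.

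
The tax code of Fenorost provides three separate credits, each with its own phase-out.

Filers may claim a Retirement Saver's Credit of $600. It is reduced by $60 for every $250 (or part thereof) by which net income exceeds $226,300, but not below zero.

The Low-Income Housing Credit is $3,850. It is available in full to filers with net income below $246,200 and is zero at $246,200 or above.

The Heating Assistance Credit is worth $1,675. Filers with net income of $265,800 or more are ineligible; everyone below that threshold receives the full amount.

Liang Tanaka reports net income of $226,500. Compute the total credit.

Retirement Saver's Credit: income exceeds $226,300 by $200, which is 1 full-or-partial $250 increment; reduction = 1 × $60 = $60, leaving $540.
Low-Income Housing Credit: $226,500 is below the $246,200 cutoff, so the full $3,850 applies.
Heating Assistance Credit: $226,500 is below the $265,800 cutoff, so the full $1,675 applies.
Total: $540 + $3,850 + $1,675 = $6,065.

$6,065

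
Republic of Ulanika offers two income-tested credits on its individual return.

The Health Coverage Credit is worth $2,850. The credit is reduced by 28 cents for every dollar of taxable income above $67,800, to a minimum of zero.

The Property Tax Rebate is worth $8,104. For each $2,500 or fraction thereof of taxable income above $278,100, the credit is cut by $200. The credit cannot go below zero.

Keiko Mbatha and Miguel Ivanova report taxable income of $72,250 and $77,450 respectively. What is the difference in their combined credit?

Keiko ($72,250): Health Coverage Credit: 28% of the $4,450 excess over $67,800 is $1,246; credit = $2,850 − $1,246 = $1,604. Property Tax Rebate: $72,250 is at or below the $278,100 threshold, so the full $8,104 applies. total $1,604 + $8,104 = $9,708
Miguel ($77,450): Health Coverage Credit: 28% of the $9,650 excess over $67,800 is $2,702; credit = $2,850 − $2,702 = $148. Property Tax Rebate: $77,450 is at or below the $278,100 threshold, so the full $8,104 applies. total $148 + $8,104 = $8,252
Difference: |$9,708 − $8,252| = $1,456.

$1,456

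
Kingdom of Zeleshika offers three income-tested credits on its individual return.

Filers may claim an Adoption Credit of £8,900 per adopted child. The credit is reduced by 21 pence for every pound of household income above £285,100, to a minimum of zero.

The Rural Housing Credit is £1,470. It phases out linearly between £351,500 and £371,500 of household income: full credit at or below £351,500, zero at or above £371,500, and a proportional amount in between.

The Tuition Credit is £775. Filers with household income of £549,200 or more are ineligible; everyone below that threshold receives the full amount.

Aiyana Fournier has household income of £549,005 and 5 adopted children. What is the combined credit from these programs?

Adoption Credit: base = 5 × £8,900 = £44,500. 21% of the £263,905 excess over £285,100 is £55,420.05 ≥ base, so the credit is £0.
Rural Housing Credit: £549,005 is at or above £371,500, so the credit is £0.
Tuition Credit: £549,005 is below the £549,200 cutoff, so the full £775 applies.
Total: £0 + £0 + £775 = £775.

£775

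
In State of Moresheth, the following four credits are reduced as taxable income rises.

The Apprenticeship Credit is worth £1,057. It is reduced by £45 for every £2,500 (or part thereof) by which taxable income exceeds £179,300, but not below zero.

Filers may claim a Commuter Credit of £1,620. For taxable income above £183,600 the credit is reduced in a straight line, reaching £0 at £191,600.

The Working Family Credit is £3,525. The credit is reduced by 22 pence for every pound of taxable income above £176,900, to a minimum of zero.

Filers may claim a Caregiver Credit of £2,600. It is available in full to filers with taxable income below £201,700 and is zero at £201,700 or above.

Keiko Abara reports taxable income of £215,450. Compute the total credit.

Apprenticeship Credit: income exceeds £179,300 by £36,150, which is 15 full-or-partial £2,500 increments; reduction = 15 × £45 = £675, leaving £382.
Commuter Credit: £215,450 is at or above £191,600, so the credit is £0.
Working Family Credit: 22% of the £38,550 excess over £176,900 is £8,481 ≥ base, so the credit is £0.
Caregiver Credit: £215,450 meets or exceeds the £201,700 cutoff, so the credit is £0.
Total: £382 + £0 + £0 + £0 = £382.

£382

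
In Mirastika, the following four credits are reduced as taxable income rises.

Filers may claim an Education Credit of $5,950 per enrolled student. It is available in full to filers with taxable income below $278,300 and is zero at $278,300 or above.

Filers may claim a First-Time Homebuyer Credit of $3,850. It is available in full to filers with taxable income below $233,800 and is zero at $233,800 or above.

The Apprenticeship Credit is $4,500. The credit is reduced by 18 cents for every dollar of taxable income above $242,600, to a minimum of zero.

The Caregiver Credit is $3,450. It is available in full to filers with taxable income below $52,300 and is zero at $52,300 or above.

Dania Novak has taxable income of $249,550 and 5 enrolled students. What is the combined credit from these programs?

$32,999

Education Credit: base = 5 × $5,950 = $29,750. $249,550 is below the $278,300 cutoff, so the full $29,750 applies.
First-Time Homebuyer Credit: $249,550 meets or exceeds the $233,800 cutoff, so the credit is $0.
Apprenticeship Credit: 18% of the $6,950 excess over $242,600 is $1,251; credit = $4,500 − $1,251 = $3,249.
Caregiver Credit: $249,550 meets or exceeds the $52,300 cutoff, so the credit is $0.
Total: $29,750 + $0 + $3,249 + $0 = $32,999.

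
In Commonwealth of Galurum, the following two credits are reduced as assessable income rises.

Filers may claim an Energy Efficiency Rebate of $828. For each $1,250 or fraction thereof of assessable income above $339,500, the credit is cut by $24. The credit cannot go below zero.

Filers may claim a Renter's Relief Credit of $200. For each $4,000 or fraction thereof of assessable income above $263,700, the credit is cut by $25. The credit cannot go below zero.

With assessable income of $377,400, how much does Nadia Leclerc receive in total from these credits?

Energy Efficiency Rebate: income exceeds $339,500 by $37,900, which is 31 full-or-partial $1,250 increments; reduction = 31 × $24 = $744, leaving $84.
Renter's Relief Credit: income exceeds $263,700 by $113,700 → 29 increments × $25 = $725 ≥ base, so the credit is $0.
Total: $84 + $0 = $84.

$84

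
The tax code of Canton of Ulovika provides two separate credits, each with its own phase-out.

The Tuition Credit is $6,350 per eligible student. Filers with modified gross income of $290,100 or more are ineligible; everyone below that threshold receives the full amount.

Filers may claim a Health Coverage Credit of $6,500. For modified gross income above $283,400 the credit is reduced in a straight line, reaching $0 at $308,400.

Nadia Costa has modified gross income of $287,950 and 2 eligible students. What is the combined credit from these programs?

$18,017

Tuition Credit: base = 2 × $6,350 = $12,700. $287,950 is below the $290,100 cutoff, so the full $12,700 applies.
Health Coverage Credit: $287,950 is $4,550 into a $25,000 phase-out range, leaving 20,450/25,000 of the credit: $6,500 × 20,450/25,000 = $5,317.
Total: $12,700 + $5,317 = $18,017.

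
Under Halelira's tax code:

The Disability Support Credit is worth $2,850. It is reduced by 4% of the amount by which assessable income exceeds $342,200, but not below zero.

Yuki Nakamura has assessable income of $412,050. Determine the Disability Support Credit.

$56

Disability Support Credit: 4% of the $69,850 excess over $342,200 is $2,794; credit = $2,850 − $2,794 = $56.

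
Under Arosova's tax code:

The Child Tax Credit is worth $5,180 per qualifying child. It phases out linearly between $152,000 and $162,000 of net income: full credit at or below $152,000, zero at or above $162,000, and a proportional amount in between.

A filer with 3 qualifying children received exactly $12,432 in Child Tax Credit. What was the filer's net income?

Full credit = 3 × $5,180 = $15,540.
$12,432 is 12,432/15,540 of the full $15,540, so 3,108/15,540 of the $10,000 range has been used: income = $152,000 + $10,000 × 3,108/15,540 = $154,000.

$154,000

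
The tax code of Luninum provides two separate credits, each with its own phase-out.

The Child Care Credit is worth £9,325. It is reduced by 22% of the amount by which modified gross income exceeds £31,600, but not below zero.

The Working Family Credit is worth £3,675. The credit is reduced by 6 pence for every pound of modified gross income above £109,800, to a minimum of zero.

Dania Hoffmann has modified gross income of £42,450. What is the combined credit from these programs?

£10,613

Child Care Credit: 22% of the £10,850 excess over £31,600 is £2,387; credit = £9,325 − £2,387 = £6,938.
Working Family Credit: £42,450 is at or below the £109,800 threshold, so the full £3,675 applies.
Total: £6,938 + £3,675 = £10,613.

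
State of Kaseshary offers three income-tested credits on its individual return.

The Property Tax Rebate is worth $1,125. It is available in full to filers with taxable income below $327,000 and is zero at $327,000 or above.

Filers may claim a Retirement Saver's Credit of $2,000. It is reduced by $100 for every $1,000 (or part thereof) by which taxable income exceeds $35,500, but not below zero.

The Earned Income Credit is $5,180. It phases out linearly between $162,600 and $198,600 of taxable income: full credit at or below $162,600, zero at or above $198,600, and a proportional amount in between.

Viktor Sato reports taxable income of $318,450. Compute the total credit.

$1,125

Property Tax Rebate: $318,450 is below the $327,000 cutoff, so the full $1,125 applies.
Retirement Saver's Credit: income exceeds $35,500 by $282,950 → 283 increments × $100 = $28,300 ≥ base, so the credit is $0.
Earned Income Credit: $318,450 is at or above $198,600, so the credit is $0.
Total: $1,125 + $0 + $0 = $1,125.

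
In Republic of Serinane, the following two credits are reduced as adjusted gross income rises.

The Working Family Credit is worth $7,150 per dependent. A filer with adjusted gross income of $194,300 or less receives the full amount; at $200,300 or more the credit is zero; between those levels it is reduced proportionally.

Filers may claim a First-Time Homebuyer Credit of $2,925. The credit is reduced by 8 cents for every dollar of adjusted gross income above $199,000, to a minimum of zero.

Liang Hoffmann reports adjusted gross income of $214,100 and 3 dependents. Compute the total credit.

Working Family Credit: base = 3 × $7,150 = $21,450. $214,100 is at or above $200,300, so the credit is $0.
First-Time Homebuyer Credit: 8% of the $15,100 excess over $199,000 is $1,208; credit = $2,925 − $1,208 = $1,717.
Total: $0 + $1,717 = $1,717.

$1,717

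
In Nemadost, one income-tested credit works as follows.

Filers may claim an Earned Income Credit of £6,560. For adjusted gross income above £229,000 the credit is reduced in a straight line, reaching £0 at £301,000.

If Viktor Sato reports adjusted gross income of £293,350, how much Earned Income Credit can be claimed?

Earned Income Credit: £293,350 is £64,350 into a £72,000 phase-out range, leaving 7,650/72,000 of the credit: £6,560 × 7,650/72,000 = £697.

£697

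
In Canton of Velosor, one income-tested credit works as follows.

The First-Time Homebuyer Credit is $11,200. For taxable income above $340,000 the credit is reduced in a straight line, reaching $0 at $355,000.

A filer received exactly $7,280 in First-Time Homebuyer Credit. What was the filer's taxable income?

$7,280 is 7,280/11,200 of the full $11,200, so 3,920/11,200 of the $15,000 range has been used: income = $340,000 + $15,000 × 3,920/11,200 = $345,250.

$345,250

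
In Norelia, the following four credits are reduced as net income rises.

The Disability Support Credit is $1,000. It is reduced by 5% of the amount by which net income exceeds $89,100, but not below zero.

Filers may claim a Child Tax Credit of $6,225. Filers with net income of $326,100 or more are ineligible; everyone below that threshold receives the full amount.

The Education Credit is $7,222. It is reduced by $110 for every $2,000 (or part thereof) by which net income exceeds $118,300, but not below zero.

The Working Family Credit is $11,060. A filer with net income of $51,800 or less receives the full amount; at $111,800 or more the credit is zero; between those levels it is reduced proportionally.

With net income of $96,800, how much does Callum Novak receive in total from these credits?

$16,827

Disability Support Credit: 5% of the $7,700 excess over $89,100 is $385; credit = $1,000 − $385 = $615.
Child Tax Credit: $96,800 is below the $326,100 cutoff, so the full $6,225 applies.
Education Credit: $96,800 is at or below the $118,300 threshold, so the full $7,222 applies.
Working Family Credit: $96,800 is $45,000 into a $60,000 phase-out range, leaving 15,000/60,000 of the credit: $11,060 × 15,000/60,000 = $2,765.
Total: $615 + $6,225 + $7,222 + $2,765 = $16,827.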